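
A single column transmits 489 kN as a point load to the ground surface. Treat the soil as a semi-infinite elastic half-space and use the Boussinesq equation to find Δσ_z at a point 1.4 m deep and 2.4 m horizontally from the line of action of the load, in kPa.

Boussinesq vertical stress below a point load on an elastic half-space:
Δσ_z = 3P/(2πz²) · [1 + (r/z)²]^(−5/2)
r/z = 2.4/1.4 = 1.7143; [1+(r/z)²]^(−5/2) = 0.032479.
Δσ_z = 3×489/(2π×1.4²) × 0.032479 = 119.12 × 0.032479 = 3.869 kPa

Δσ_z ≈ 3.87 kPa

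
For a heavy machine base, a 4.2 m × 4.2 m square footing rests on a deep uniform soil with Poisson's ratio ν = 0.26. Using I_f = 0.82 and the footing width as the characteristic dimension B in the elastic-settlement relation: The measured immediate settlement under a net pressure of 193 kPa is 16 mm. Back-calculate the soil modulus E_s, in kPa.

E_s ≈ 38700 kPa

S_e = q·B·(1−ν²)/E_s · I_f  ⇒  E_s = q·B·(1−ν²)·I_f / S_e.
E_s = 193 × 4.2 × 0.9324 × 0.82 / 0.016 = 38730 kPa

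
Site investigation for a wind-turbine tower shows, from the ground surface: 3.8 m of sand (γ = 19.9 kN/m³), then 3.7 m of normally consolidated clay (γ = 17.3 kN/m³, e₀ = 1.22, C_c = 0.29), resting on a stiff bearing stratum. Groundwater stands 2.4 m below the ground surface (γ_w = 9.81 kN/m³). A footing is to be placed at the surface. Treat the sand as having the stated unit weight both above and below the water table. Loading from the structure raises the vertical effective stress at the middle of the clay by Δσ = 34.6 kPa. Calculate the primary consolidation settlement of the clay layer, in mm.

S_c ≈ 79 mm

Mid-depth of clay below the ground surface: z = 3.8 + 3.7/2 = 5.65 m.
Total vertical stress at mid-clay: σ_v = 19.9×3.8 + 17.3×1.85 = 107.62 kPa.
Pore pressure: u = 9.81×(5.65 − 2.4) = 31.883 kPa.
Initial effective stress: σ'_0 = σ_v − u = 107.62 − 31.883 = 75.737 kPa.
Final effective stress: σ'_f = σ'_0 + Δσ = 75.737 + 34.6 = 110.34 kPa.
Normally consolidated clay, so the full stress increment lies on the virgin compression line:
S_c = C_c·H/(1+e₀)·log₁₀(σ'_f/σ'_0) = 0.29×3.7/(1+1.22)×log₁₀(110.34/75.737)
    = 0.48333 × 0.16342 = 0.07899 m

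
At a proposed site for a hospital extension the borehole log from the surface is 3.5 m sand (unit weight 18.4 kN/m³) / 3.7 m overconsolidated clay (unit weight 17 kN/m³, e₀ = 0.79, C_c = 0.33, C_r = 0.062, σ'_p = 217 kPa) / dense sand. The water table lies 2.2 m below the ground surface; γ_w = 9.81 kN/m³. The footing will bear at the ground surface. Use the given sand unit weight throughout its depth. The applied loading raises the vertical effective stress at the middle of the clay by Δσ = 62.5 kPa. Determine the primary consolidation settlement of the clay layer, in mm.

Mid-depth of clay below the ground surface: z = 3.5 + 3.7/2 = 5.35 m.
Total vertical stress at mid-clay: σ_v = 18.4×3.5 + 17×1.85 = 95.85 kPa.
Pore pressure: u = 9.81×(5.35 − 2.2) = 30.902 kPa.
Initial effective stress: σ'_0 = σ_v − u = 95.85 − 30.902 = 64.948 kPa.
Final effective stress: σ'_f = 64.948 + 62.5 = 127.45 kPa.
σ'_f = 127.45 ≤ σ'_p = 217 kPa, so the clay remains overconsolidated and only the recompression index applies:
S_c = C_r·H/(1+e₀)·log₁₀(σ'_f/σ'_0) = 0.062×3.7/1.79×log₁₀(127.45/64.948)
    = 0.12815 × 0.29277 = 0.03752 m

S_c ≈ 37.5 mm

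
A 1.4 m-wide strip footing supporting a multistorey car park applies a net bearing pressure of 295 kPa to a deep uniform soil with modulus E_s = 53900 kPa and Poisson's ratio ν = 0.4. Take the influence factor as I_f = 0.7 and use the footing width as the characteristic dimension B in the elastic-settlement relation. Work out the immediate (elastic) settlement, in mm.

S_e ≈ 4.51 mm

Immediate (elastic) settlement: S_e = q·B·(1−ν²)/E_s · I_f.
S_e = 295 × 1.4 × (1 − 0.4²) / 53900 × 0.7
    = 295 × 1.4 × 0.84 / 53900 × 0.7
    = 0.004505 m = 4.505 mm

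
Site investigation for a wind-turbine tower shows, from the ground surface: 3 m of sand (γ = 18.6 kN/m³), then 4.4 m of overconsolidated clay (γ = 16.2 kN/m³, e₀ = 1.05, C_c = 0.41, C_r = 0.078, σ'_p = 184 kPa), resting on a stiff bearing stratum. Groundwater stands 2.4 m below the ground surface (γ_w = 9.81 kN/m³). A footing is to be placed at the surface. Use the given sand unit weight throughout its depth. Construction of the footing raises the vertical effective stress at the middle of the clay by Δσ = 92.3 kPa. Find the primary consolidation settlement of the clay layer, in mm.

Mid-depth of clay below the ground surface: z = 3 + 4.4/2 = 5.2 m.
Total vertical stress at mid-clay: σ_v = 18.6×3 + 16.2×2.2 = 91.44 kPa.
Pore pressure: u = 9.81×(5.2 − 2.4) = 27.468 kPa.
Initial effective stress: σ'_0 = σ_v − u = 91.44 − 27.468 = 63.972 kPa.
Final effective stress: σ'_f = 63.972 + 92.3 = 156.27 kPa.
σ'_f = 156.27 ≤ σ'_p = 184 kPa, so the clay remains overconsolidated and only the recompression index applies:
S_c = C_r·H/(1+e₀)·log₁₀(σ'_f/σ'_0) = 0.078×4.4/2.05×log₁₀(156.27/63.972)
    = 0.16741 × 0.38789 = 0.06494 m

S_c ≈ 64.9 mm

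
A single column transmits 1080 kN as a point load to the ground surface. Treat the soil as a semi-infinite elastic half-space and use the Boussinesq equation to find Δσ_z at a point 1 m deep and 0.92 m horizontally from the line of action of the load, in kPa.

Boussinesq vertical stress below a point load on an elastic half-space:
Δσ_z = 3P/(2πz²) · [1 + (r/z)²]^(−5/2)
r/z = 0.92/1 = 0.92; [1+(r/z)²]^(−5/2) = 0.21587.
Δσ_z = 3×1080/(2π×1²) × 0.21587 = 515.66 × 0.21587 = 111.3 kPa

Δσ_z ≈ 111 kPa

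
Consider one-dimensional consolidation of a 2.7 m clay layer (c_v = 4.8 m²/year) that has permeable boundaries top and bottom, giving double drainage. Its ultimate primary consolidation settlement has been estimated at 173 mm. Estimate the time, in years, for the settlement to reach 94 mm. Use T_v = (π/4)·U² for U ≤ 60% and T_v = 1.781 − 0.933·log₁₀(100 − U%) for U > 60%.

Drainage path length: H_d = H/2 = 1.35 m (double drainage).
U = S(t)/S_ult = 94/173 = 0.5434.
U ≤ 60%: T_v = (π/4)·U² = (π/4)×0.54335² = 0.23187.
t = T_v·H_d²/c_v = 0.23187×1.35²/4.8 = 0.08804 years.

t ≈ 0.088 years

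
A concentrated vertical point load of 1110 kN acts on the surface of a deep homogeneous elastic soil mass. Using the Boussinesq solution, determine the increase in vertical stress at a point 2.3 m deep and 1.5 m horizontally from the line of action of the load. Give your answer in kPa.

Δσ_z ≈ 41.3 kPa

Boussinesq vertical stress below a point load on an elastic half-space:
Δσ_z = 3P/(2πz²) · [1 + (r/z)²]^(−5/2)
r/z = 1.5/2.3 = 0.65217; [1+(r/z)²]^(−5/2) = 0.4123.
Δσ_z = 3×1110/(2π×2.3²) × 0.4123 = 100.19 × 0.4123 = 41.31 kPa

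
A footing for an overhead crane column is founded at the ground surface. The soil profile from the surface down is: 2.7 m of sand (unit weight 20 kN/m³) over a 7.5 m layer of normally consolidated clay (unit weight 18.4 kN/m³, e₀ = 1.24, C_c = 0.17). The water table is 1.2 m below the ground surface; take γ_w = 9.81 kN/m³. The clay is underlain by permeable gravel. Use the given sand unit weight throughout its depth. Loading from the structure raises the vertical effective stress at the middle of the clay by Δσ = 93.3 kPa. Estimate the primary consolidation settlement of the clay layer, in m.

Mid-depth of clay below the ground surface: z = 2.7 + 7.5/2 = 6.45 m.
Total vertical stress at mid-clay: σ_v = 20×2.7 + 18.4×3.75 = 123 kPa.
Pore pressure: u = 9.81×(6.45 − 1.2) = 51.503 kPa.
Initial effective stress: σ'_0 = σ_v − u = 123 − 51.503 = 71.497 kPa.
Final effective stress: σ'_f = σ'_0 + Δσ = 71.497 + 93.3 = 164.8 kPa.
Normally consolidated clay, so the full stress increment lies on the virgin compression line:
S_c = C_c·H/(1+e₀)·log₁₀(σ'_f/σ'_0) = 0.17×7.5/(1+1.24)×log₁₀(164.8/71.497)
    = 0.5692 × 0.36267 = 0.2064 m

S_c ≈ 0.206 m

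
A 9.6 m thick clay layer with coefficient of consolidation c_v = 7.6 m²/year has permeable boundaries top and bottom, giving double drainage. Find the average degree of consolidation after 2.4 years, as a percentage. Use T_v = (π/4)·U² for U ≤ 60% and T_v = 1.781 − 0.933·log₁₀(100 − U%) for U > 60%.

Drainage path length: H_d = H/2 = 4.8 m (double drainage).
T_v = c_v·t/H_d² = 7.6×2.4/4.8² = 0.79167.
T_v = 0.79167 corresponds to the U > 60% branch:
U = 1 − 10^((1.781 − T_v)/0.933)/100 = 0.8851

U ≈ 88.5 %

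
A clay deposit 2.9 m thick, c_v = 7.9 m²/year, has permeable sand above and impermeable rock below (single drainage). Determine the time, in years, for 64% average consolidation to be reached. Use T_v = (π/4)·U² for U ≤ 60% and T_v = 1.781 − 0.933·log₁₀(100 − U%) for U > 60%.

Drainage path length: H_d = H = 2.9 m (single drainage).
U > 60%: T_v = 1.781 − 0.933·log₁₀(100 − 64) = 0.32897.
t = T_v·H_d²/c_v = 0.32897×2.9²/7.9 = 0.3502 years.

t ≈ 0.35 years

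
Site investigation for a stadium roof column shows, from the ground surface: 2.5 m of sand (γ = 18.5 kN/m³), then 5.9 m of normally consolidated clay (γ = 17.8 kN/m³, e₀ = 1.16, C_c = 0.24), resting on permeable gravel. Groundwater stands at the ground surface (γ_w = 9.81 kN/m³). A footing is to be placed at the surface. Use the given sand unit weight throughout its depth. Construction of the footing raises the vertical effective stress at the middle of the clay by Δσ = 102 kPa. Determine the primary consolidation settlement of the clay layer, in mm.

S_c ≈ 336 mm

Mid-depth of clay below the ground surface: z = 2.5 + 5.9/2 = 5.45 m.
Total vertical stress at mid-clay: σ_v = 18.5×2.5 + 17.8×2.95 = 98.76 kPa.
Pore pressure: u = 9.81×(5.45 − 0) = 53.465 kPa.
Initial effective stress: σ'_0 = σ_v − u = 98.76 − 53.465 = 45.295 kPa.
Final effective stress: σ'_f = σ'_0 + Δσ = 45.295 + 102 = 147.3 kPa.
Normally consolidated clay, so the full stress increment lies on the virgin compression line:
S_c = C_c·H/(1+e₀)·log₁₀(σ'_f/σ'_0) = 0.24×5.9/(1+1.16)×log₁₀(147.3/45.295)
    = 0.65556 × 0.51215 = 0.3357 m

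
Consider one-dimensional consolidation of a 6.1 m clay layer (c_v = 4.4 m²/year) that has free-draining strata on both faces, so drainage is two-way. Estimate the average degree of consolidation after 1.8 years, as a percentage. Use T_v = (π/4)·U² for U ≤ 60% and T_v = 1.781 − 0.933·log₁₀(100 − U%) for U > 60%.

Drainage path length: H_d = H/2 = 3.05 m (double drainage).
T_v = c_v·t/H_d² = 4.4×1.8/3.05² = 0.85138.
T_v = 0.85138 corresponds to the U > 60% branch:
U = 1 − 10^((1.781 − T_v)/0.933)/100 = 0.9008

U ≈ 90.1 %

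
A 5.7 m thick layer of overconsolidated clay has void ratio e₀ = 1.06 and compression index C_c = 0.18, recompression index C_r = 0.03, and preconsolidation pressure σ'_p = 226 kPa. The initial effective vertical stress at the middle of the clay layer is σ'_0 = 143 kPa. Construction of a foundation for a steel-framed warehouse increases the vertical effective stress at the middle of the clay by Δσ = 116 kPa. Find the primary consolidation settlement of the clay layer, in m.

S_c ≈ 0.046 m

Final effective stress: σ'_f = 143 + 116 = 259 kPa.
σ'_f = 259 > σ'_p = 226 kPa, so the stress path crosses the preconsolidation pressure — recompression up to σ'_p, then virgin compression beyond:
S_c = H/(1+e₀)·[C_r·log₁₀(σ'_p/σ'_0) + C_c·log₁₀(σ'_f/σ'_p)]
    = 5.7/2.06 × [0.03×log₁₀(226/143) + 0.18×log₁₀(259/226)]
    = 2.767 × [0.0059632 + 0.010654] = 0.04598 m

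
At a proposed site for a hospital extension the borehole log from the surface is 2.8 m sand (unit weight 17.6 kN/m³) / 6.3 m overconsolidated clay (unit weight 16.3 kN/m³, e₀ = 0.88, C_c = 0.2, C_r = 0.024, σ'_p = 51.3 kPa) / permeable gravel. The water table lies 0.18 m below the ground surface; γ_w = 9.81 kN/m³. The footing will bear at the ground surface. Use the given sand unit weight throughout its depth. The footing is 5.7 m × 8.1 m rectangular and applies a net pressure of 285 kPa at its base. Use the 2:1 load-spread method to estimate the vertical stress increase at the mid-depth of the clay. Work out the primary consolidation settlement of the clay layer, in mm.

Mid-depth of clay below the ground surface: z = 2.8 + 6.3/2 = 5.95 m.
Total vertical stress at mid-clay: σ_v = 17.6×2.8 + 16.3×3.15 = 100.62 kPa.
Pore pressure: u = 9.81×(5.95 − 0.18) = 56.604 kPa.
Initial effective stress: σ'_0 = σ_v − u = 100.62 − 56.604 = 44.016 kPa.
Stress increase at mid-clay by the 2:1 spreading method:
Δσ = qBL/((B+z)(L+z)) = 285×5.7×8.1/((5.7+5.95)(8.1+5.95)) = 80.39 kPa
Final effective stress: σ'_f = 44.016 + 80.39 = 124.41 kPa.
σ'_f = 124.41 > σ'_p = 51.3 kPa, so the stress path crosses the preconsolidation pressure — recompression up to σ'_p, then virgin compression beyond:
S_c = H/(1+e₀)·[C_r·log₁₀(σ'_p/σ'_0) + C_c·log₁₀(σ'_f/σ'_p)]
    = 6.3/1.88 × [0.024×log₁₀(51.3/44.016) + 0.2×log₁₀(124.41/51.3)]
    = 3.3511 × [0.0015962 + 0.076948] = 0.2632 m

S_c ≈ 263 mm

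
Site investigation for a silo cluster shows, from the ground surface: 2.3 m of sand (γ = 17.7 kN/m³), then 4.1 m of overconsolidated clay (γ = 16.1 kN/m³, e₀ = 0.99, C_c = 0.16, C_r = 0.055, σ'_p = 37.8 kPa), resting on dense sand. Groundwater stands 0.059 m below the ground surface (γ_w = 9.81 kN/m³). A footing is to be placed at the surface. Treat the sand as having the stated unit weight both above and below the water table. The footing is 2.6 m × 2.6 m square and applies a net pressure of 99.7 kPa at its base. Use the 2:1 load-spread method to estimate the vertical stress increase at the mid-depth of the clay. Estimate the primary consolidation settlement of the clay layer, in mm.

S_c ≈ 35.6 mm

Mid-depth of clay below the ground surface: z = 2.3 + 4.1/2 = 4.35 m.
Total vertical stress at mid-clay: σ_v = 17.7×2.3 + 16.1×2.05 = 73.715 kPa.
Pore pressure: u = 9.81×(4.35 − 0.059) = 42.095 kPa.
Initial effective stress: σ'_0 = σ_v − u = 73.715 − 42.095 = 31.62 kPa.
Stress increase at mid-clay by the 2:1 spreading method:
Δσ = qBL/((B+z)(L+z)) = 99.7×2.6×2.6/((2.6+4.35)(2.6+4.35)) = 13.953 kPa
Final effective stress: σ'_f = 31.62 + 13.953 = 45.573 kPa.
σ'_f = 45.573 > σ'_p = 37.8 kPa, so the stress path crosses the preconsolidation pressure — recompression up to σ'_p, then virgin compression beyond:
S_c = H/(1+e₀)·[C_r·log₁₀(σ'_p/σ'_0) + C_c·log₁₀(σ'_f/σ'_p)]
    = 4.1/1.99 × [0.055×log₁₀(37.8/31.62) + 0.16×log₁₀(45.573/37.8)]
    = 2.0603 × [0.0042641 + 0.012995] = 0.03556 m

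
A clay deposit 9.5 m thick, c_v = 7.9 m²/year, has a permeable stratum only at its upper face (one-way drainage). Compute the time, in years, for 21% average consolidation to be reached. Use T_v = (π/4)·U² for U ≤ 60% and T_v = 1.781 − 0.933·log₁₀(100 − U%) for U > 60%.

t ≈ 0.396 years

Drainage path length: H_d = H = 9.5 m (single drainage).
U ≤ 60%: T_v = (π/4)·U² = (π/4)×0.21² = 0.034636.
t = T_v·H_d²/c_v = 0.034636×9.5²/7.9 = 0.3957 years.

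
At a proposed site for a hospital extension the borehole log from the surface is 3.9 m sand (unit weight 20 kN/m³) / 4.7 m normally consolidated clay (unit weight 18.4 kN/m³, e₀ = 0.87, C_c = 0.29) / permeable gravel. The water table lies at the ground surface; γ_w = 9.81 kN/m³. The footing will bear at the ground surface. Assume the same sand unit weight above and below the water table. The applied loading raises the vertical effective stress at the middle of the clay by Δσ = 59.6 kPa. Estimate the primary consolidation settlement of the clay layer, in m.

S_c ≈ 0.219 m

Mid-depth of clay below the ground surface: z = 3.9 + 4.7/2 = 6.25 m.
Total vertical stress at mid-clay: σ_v = 20×3.9 + 18.4×2.35 = 121.24 kPa.
Pore pressure: u = 9.81×(6.25 − 0) = 61.312 kPa.
Initial effective stress: σ'_0 = σ_v − u = 121.24 − 61.312 = 59.928 kPa.
Final effective stress: σ'_f = σ'_0 + Δσ = 59.928 + 59.6 = 119.53 kPa.
Normally consolidated clay, so the full stress increment lies on the virgin compression line:
S_c = C_c·H/(1+e₀)·log₁₀(σ'_f/σ'_0) = 0.29×4.7/(1+0.87)×log₁₀(119.53/59.928)
    = 0.72888 × 0.29985 = 0.2186 m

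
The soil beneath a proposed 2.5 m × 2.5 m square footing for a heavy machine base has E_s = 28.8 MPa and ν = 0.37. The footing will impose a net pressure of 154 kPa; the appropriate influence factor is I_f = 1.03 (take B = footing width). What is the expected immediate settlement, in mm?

Immediate (elastic) settlement: S_e = q·B·(1−ν²)/E_s · I_f.
E_s = 28.8 MPa = 28800 kPa.
S_e = 154 × 2.5 × (1 − 0.37²) / 28800 × 1.03
    = 154 × 2.5 × 0.8631 / 28800 × 1.03
    = 0.01188 m = 11.88 mm

S_e ≈ 11.9 mm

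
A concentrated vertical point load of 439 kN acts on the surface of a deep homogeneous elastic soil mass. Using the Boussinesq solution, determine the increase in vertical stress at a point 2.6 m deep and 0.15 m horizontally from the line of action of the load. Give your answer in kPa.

Boussinesq vertical stress below a point load on an elastic half-space:
Δσ_z = 3P/(2πz²) · [1 + (r/z)²]^(−5/2)
r/z = 0.15/2.6 = 0.057692; [1+(r/z)²]^(−5/2) = 0.99173.
Δσ_z = 3×439/(2π×2.6²) × 0.99173 = 31.007 × 0.99173 = 30.75 kPa

Δσ_z ≈ 30.8 kPa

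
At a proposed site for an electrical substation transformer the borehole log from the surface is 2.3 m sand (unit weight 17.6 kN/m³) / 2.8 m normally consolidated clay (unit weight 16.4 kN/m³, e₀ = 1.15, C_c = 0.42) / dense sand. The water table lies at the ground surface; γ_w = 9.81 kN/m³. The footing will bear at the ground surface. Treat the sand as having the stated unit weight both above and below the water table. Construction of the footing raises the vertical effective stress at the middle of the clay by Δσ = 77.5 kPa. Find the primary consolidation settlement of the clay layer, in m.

S_c ≈ 0.321 m

Mid-depth of clay below the ground surface: z = 2.3 + 2.8/2 = 3.7 m.
Total vertical stress at mid-clay: σ_v = 17.6×2.3 + 16.4×1.4 = 63.44 kPa.
Pore pressure: u = 9.81×(3.7 − 0) = 36.297 kPa.
Initial effective stress: σ'_0 = σ_v − u = 63.44 − 36.297 = 27.143 kPa.
Final effective stress: σ'_f = σ'_0 + Δσ = 27.143 + 77.5 = 104.64 kPa.
Normally consolidated clay, so the full stress increment lies on the virgin compression line:
S_c = C_c·H/(1+e₀)·log₁₀(σ'_f/σ'_0) = 0.42×2.8/(1+1.15)×log₁₀(104.64/27.143)
    = 0.54698 × 0.58604 = 0.3206 m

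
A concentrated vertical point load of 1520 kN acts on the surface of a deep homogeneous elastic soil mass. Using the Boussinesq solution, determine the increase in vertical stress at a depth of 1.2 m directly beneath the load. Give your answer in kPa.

Δσ_z ≈ 504 kPa

Boussinesq vertical stress below a point load on an elastic half-space:
Δσ_z = 3P/(2πz²) · [1 + (r/z)²]^(−5/2)
r/z = 0/1.2 = 0; [1+(r/z)²]^(−5/2) = 1.
Δσ_z = 3×1520/(2π×1.2²) × 1 = 503.99 × 1 = 504 kPa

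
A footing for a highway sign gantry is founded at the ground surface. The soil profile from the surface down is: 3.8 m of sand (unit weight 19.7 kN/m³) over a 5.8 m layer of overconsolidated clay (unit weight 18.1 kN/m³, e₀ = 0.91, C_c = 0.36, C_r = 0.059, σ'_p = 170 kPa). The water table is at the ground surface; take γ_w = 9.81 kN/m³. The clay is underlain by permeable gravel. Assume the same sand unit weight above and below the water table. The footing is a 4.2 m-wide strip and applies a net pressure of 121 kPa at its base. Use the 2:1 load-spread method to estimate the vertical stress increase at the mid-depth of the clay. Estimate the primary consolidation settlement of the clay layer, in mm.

Mid-depth of clay below the ground surface: z = 3.8 + 5.8/2 = 6.7 m.
Total vertical stress at mid-clay: σ_v = 19.7×3.8 + 18.1×2.9 = 127.35 kPa.
Pore pressure: u = 9.81×(6.7 − 0) = 65.727 kPa.
Initial effective stress: σ'_0 = σ_v − u = 127.35 − 65.727 = 61.623 kPa.
Stress increase at mid-clay by the 2:1 spreading method:
Δσ = qB/(B+z) = 121×4.2/(4.2+6.7) = 46.624 kPa
Final effective stress: σ'_f = 61.623 + 46.624 = 108.25 kPa.
σ'_f = 108.25 ≤ σ'_p = 170 kPa, so the clay remains overconsolidated and only the recompression index applies:
S_c = C_r·H/(1+e₀)·log₁₀(σ'_f/σ'_0) = 0.059×5.8/1.91×log₁₀(108.25/61.623)
    = 0.17916 × 0.24469 = 0.04384 m

S_c ≈ 43.8 mm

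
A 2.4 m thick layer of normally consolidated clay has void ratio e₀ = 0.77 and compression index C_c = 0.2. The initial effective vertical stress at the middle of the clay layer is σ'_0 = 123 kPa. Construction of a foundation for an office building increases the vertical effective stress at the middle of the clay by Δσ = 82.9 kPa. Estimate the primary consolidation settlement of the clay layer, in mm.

S_c ≈ 60.7 mm

Final effective stress: σ'_f = σ'_0 + Δσ = 123 + 82.9 = 205.9 kPa.
Normally consolidated clay, so the full stress increment lies on the virgin compression line:
S_c = C_c·H/(1+e₀)·log₁₀(σ'_f/σ'_0) = 0.2×2.4/(1+0.77)×log₁₀(205.9/123)
    = 0.27119 × 0.22375 = 0.06068 m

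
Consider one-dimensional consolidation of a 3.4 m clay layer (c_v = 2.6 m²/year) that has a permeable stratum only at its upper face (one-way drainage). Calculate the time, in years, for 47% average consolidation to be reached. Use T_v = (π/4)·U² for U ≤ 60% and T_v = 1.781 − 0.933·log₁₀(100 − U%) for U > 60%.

t ≈ 0.771 years

Drainage path length: H_d = H = 3.4 m (single drainage).
U ≤ 60%: T_v = (π/4)·U² = (π/4)×0.47² = 0.17349.
t = T_v·H_d²/c_v = 0.17349×3.4²/2.6 = 0.7714 years.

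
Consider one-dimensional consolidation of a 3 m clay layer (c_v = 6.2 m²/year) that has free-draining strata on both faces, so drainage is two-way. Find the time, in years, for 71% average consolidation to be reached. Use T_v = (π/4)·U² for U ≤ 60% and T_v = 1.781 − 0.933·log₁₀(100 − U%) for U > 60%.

Drainage path length: H_d = H/2 = 1.5 m (double drainage).
U > 60%: T_v = 1.781 − 0.933·log₁₀(100 − 71) = 0.41658.
t = T_v·H_d²/c_v = 0.41658×1.5²/6.2 = 0.1512 years.

t ≈ 0.151 years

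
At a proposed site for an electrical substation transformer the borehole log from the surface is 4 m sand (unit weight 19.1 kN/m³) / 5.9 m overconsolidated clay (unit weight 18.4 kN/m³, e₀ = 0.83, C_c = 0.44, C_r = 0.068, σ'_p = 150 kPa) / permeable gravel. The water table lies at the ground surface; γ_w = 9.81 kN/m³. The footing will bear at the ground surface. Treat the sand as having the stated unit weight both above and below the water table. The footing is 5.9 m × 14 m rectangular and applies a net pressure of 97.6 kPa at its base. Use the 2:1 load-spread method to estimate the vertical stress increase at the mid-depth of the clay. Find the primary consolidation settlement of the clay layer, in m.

Mid-depth of clay below the ground surface: z = 4 + 5.9/2 = 6.95 m.
Total vertical stress at mid-clay: σ_v = 19.1×4 + 18.4×2.95 = 130.68 kPa.
Pore pressure: u = 9.81×(6.95 − 0) = 68.18 kPa.
Initial effective stress: σ'_0 = σ_v − u = 130.68 − 68.18 = 62.5 kPa.
Stress increase at mid-clay by the 2:1 spreading method:
Δσ = qBL/((B+z)(L+z)) = 97.6×5.9×14/((5.9+6.95)(14+6.95)) = 29.946 kPa
Final effective stress: σ'_f = 62.5 + 29.946 = 92.446 kPa.
σ'_f = 92.446 ≤ σ'_p = 150 kPa, so the clay remains overconsolidated and only the recompression index applies:
S_c = C_r·H/(1+e₀)·log₁₀(σ'_f/σ'_0) = 0.068×5.9/1.83×log₁₀(92.446/62.5)
    = 0.21923 × 0.17001 = 0.03727 m

S_c ≈ 0.0373 m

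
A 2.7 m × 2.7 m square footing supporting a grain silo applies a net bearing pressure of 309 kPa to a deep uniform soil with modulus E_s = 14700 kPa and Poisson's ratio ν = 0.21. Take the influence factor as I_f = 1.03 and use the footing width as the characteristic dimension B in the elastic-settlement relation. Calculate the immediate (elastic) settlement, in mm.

Immediate (elastic) settlement: S_e = q·B·(1−ν²)/E_s · I_f.
S_e = 309 × 2.7 × (1 − 0.21²) / 14700 × 1.03
    = 309 × 2.7 × 0.9559 / 14700 × 1.03
    = 0.05588 m = 55.88 mm

S_e ≈ 55.9 mm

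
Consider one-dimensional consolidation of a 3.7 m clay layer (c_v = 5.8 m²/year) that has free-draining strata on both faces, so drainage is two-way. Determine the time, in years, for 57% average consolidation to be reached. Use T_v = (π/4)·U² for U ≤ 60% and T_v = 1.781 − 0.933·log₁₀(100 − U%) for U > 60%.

t ≈ 0.151 years

Drainage path length: H_d = H/2 = 1.85 m (double drainage).
U ≤ 60%: T_v = (π/4)·U² = (π/4)×0.57² = 0.25518.
t = T_v·H_d²/c_v = 0.25518×1.85²/5.8 = 0.1506 years.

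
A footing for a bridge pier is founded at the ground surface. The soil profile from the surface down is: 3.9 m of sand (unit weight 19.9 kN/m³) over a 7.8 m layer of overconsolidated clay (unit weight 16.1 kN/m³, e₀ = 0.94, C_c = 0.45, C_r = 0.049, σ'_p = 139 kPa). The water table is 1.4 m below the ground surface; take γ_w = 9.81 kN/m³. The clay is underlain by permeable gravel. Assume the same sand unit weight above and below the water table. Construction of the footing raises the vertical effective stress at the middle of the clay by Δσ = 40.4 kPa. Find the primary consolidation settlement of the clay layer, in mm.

S_c ≈ 35.9 mm

Mid-depth of clay below the ground surface: z = 3.9 + 7.8/2 = 7.8 m.
Total vertical stress at mid-clay: σ_v = 19.9×3.9 + 16.1×3.9 = 140.4 kPa.
Pore pressure: u = 9.81×(7.8 − 1.4) = 62.784 kPa.
Initial effective stress: σ'_0 = σ_v − u = 140.4 − 62.784 = 77.616 kPa.
Final effective stress: σ'_f = 77.616 + 40.4 = 118.02 kPa.
σ'_f = 118.02 ≤ σ'_p = 139 kPa, so the clay remains overconsolidated and only the recompression index applies:
S_c = C_r·H/(1+e₀)·log₁₀(σ'_f/σ'_0) = 0.049×7.8/1.94×log₁₀(118.02/77.616)
    = 0.19701 × 0.182 = 0.03586 m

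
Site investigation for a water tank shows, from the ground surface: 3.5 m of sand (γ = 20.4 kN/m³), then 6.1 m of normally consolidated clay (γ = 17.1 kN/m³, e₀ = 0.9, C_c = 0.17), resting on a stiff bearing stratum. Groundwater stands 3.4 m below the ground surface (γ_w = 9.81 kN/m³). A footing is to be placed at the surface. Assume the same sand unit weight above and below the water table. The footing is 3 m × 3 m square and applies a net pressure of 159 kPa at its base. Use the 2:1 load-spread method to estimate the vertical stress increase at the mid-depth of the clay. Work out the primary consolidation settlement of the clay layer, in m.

Mid-depth of clay below the ground surface: z = 3.5 + 6.1/2 = 6.55 m.
Total vertical stress at mid-clay: σ_v = 20.4×3.5 + 17.1×3.05 = 123.55 kPa.
Pore pressure: u = 9.81×(6.55 − 3.4) = 30.902 kPa.
Initial effective stress: σ'_0 = σ_v − u = 123.55 − 30.902 = 92.648 kPa.
Stress increase at mid-clay by the 2:1 spreading method:
Δσ = qBL/((B+z)(L+z)) = 159×3×3/((3+6.55)(3+6.55)) = 15.69 kPa
Final effective stress: σ'_f = σ'_0 + Δσ = 92.648 + 15.69 = 108.34 kPa.
Normally consolidated clay, so the full stress increment lies on the virgin compression line:
S_c = C_c·H/(1+e₀)·log₁₀(σ'_f/σ'_0) = 0.17×6.1/(1+0.9)×log₁₀(108.34/92.648)
    = 0.54579 × 0.067953 = 0.03709 m

S_c ≈ 0.0371 m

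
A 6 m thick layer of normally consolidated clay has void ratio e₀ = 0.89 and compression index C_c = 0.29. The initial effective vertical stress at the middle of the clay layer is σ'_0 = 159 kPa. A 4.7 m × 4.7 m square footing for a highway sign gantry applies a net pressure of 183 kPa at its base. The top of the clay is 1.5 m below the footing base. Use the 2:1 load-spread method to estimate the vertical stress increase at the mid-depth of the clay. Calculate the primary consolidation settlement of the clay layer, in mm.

Mid-depth of clay below the footing base: z = 1.5 + 6/2 = 4.5 m.
Stress increase at mid-clay by the 2:1 spreading method:
Δσ = qBL/((B+z)(L+z)) = 183×4.7×4.7/((4.7+4.5)(4.7+4.5)) = 47.761 kPa
Final effective stress: σ'_f = σ'_0 + Δσ = 159 + 47.761 = 206.76 kPa.
Normally consolidated clay, so the full stress increment lies on the virgin compression line:
S_c = C_c·H/(1+e₀)·log₁₀(σ'_f/σ'_0) = 0.29×6/(1+0.89)×log₁₀(206.76/159)
    = 0.92063 × 0.11407 = 0.105 m

S_c ≈ 105 mm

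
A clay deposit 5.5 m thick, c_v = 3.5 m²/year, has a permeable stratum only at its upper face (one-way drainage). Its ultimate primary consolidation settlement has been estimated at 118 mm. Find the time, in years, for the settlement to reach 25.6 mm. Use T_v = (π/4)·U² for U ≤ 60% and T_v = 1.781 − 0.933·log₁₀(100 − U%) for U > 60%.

t ≈ 0.319 years

Drainage path length: H_d = H = 5.5 m (single drainage).
U = S(t)/S_ult = 25.6/118 = 0.2169.
U ≤ 60%: T_v = (π/4)·U² = (π/4)×0.21695² = 0.036966.
t = T_v·H_d²/c_v = 0.036966×5.5²/3.5 = 0.3195 years.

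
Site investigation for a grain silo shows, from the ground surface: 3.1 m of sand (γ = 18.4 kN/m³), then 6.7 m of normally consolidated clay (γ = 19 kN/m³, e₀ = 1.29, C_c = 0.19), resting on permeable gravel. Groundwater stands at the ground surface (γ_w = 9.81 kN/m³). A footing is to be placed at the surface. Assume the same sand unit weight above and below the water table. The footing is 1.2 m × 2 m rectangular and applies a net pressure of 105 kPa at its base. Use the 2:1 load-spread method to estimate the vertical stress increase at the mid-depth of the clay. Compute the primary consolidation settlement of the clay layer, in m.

S_c ≈ 0.0159 m

Mid-depth of clay below the ground surface: z = 3.1 + 6.7/2 = 6.45 m.
Total vertical stress at mid-clay: σ_v = 18.4×3.1 + 19×3.35 = 120.69 kPa.
Pore pressure: u = 9.81×(6.45 − 0) = 63.275 kPa.
Initial effective stress: σ'_0 = σ_v − u = 120.69 − 63.275 = 57.415 kPa.
Stress increase at mid-clay by the 2:1 spreading method:
Δσ = qBL/((B+z)(L+z)) = 105×1.2×2/((1.2+6.45)(2+6.45)) = 3.8984 kPa
Final effective stress: σ'_f = σ'_0 + Δσ = 57.415 + 3.8984 = 61.313 kPa.
Normally consolidated clay, so the full stress increment lies on the virgin compression line:
S_c = C_c·H/(1+e₀)·log₁₀(σ'_f/σ'_0) = 0.19×6.7/(1+1.29)×log₁₀(61.313/57.415)
    = 0.5559 × 0.028527 = 0.01586 m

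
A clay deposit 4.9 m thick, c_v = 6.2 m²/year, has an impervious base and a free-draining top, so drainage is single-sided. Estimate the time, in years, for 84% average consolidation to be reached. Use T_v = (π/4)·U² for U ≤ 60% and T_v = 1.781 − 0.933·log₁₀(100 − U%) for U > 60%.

Drainage path length: H_d = H = 4.9 m (single drainage).
U > 60%: T_v = 1.781 − 0.933·log₁₀(100 − 84) = 0.65756.
t = T_v·H_d²/c_v = 0.65756×4.9²/6.2 = 2.546 years.

t ≈ 2.55 years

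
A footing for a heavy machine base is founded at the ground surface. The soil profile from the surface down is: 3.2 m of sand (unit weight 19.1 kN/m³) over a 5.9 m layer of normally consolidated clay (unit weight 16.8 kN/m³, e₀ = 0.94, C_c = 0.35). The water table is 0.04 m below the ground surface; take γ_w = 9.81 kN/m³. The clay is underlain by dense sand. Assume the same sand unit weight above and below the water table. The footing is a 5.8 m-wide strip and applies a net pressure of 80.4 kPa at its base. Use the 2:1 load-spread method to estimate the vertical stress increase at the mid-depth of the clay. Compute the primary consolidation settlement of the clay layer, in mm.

Mid-depth of clay below the ground surface: z = 3.2 + 5.9/2 = 6.15 m.
Total vertical stress at mid-clay: σ_v = 19.1×3.2 + 16.8×2.95 = 110.68 kPa.
Pore pressure: u = 9.81×(6.15 − 0.04) = 59.939 kPa.
Initial effective stress: σ'_0 = σ_v − u = 110.68 − 59.939 = 50.741 kPa.
Stress increase at mid-clay by the 2:1 spreading method:
Δσ = qB/(B+z) = 80.4×5.8/(5.8+6.15) = 39.023 kPa
Final effective stress: σ'_f = σ'_0 + Δσ = 50.741 + 39.023 = 89.764 kPa.
Normally consolidated clay, so the full stress increment lies on the virgin compression line:
S_c = C_c·H/(1+e₀)·log₁₀(σ'_f/σ'_0) = 0.35×5.9/(1+0.94)×log₁₀(89.764/50.741)
    = 1.0644 × 0.24774 = 0.2637 m

S_c ≈ 264 mm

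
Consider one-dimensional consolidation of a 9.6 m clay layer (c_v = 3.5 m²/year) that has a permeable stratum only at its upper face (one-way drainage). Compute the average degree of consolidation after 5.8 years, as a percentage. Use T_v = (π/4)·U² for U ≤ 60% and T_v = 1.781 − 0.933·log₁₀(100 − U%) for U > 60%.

Drainage path length: H_d = H = 9.6 m (single drainage).
T_v = c_v·t/H_d² = 3.5×5.8/9.6² = 0.22027.
T_v = 0.22027 corresponds to the U ≤ 60% branch:
U = √(4T_v/π) = 0.5296

U ≈ 53 %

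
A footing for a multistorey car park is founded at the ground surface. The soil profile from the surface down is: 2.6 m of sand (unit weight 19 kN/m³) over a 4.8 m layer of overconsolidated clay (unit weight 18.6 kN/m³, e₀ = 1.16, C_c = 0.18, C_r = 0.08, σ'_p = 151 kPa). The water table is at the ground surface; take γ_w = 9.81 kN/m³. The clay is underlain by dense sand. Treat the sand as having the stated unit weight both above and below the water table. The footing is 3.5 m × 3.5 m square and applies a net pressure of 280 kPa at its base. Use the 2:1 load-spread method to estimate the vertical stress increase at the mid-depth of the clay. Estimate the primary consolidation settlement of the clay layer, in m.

S_c ≈ 0.0556 m

Mid-depth of clay below the ground surface: z = 2.6 + 4.8/2 = 5 m.
Total vertical stress at mid-clay: σ_v = 19×2.6 + 18.6×2.4 = 94.04 kPa.
Pore pressure: u = 9.81×(5 − 0) = 49.05 kPa.
Initial effective stress: σ'_0 = σ_v − u = 94.04 − 49.05 = 44.99 kPa.
Stress increase at mid-clay by the 2:1 spreading method:
Δσ = qBL/((B+z)(L+z)) = 280×3.5×3.5/((3.5+5)(3.5+5)) = 47.474 kPa
Final effective stress: σ'_f = 44.99 + 47.474 = 92.464 kPa.
σ'_f = 92.464 ≤ σ'_p = 151 kPa, so the clay remains overconsolidated and only the recompression index applies:
S_c = C_r·H/(1+e₀)·log₁₀(σ'_f/σ'_0) = 0.08×4.8/2.16×log₁₀(92.464/44.99)
    = 0.17778 × 0.31286 = 0.05562 m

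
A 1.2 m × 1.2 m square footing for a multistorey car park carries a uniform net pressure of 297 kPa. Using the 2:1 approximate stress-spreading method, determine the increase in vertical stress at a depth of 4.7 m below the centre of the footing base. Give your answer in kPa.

By the 2:1 method the load spreads at 1 horizontal : 2 vertical, so at depth z the loaded area has grown by z in each plan dimension:
Δσ = qBL/((B+z)(L+z)) = 297×1.2×1.2/((1.2+4.7)(1.2+4.7)) = 12.286 kPa

Δσ_z ≈ 12.3 kPa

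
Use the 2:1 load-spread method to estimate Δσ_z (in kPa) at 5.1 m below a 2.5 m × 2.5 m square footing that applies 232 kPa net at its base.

By the 2:1 method the load spreads at 1 horizontal : 2 vertical, so at depth z the loaded area has grown by z in each plan dimension:
Δσ = qBL/((B+z)(L+z)) = 232×2.5×2.5/((2.5+5.1)(2.5+5.1)) = 25.104 kPa

Δσ_z ≈ 25.1 kPa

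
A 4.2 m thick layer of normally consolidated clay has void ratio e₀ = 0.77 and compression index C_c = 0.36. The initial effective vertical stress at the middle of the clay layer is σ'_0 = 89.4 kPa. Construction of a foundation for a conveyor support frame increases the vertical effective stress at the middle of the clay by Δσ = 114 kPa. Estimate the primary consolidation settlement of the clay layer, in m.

Final effective stress: σ'_f = σ'_0 + Δσ = 89.4 + 114 = 203.4 kPa.
Normally consolidated clay, so the full stress increment lies on the virgin compression line:
S_c = C_c·H/(1+e₀)·log₁₀(σ'_f/σ'_0) = 0.36×4.2/(1+0.77)×log₁₀(203.4/89.4)
    = 0.85424 × 0.35701 = 0.305 m

S_c ≈ 0.305 m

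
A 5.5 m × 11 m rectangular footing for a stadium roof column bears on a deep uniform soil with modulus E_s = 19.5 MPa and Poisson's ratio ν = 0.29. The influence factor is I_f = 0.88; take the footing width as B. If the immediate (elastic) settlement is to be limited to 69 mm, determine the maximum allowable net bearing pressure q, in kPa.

q ≈ 304 kPa

E_s = 19.5 MPa = 19500 kPa.
S_e = q·B·(1−ν²)/E_s · I_f  ⇒  q = S_e·E_s / (B·(1−ν²)·I_f).
q = 0.069 × 19500 / (5.5 × 0.9159 × 0.88) = 303.5 kPa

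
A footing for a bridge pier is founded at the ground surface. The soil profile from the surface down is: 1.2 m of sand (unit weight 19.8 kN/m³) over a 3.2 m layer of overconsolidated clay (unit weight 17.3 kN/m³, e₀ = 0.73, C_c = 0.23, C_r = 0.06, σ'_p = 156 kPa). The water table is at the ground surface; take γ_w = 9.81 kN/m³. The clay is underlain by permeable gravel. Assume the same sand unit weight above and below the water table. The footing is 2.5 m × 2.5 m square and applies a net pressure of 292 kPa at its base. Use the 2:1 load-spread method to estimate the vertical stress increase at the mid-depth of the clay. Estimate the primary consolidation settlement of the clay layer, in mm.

Mid-depth of clay below the ground surface: z = 1.2 + 3.2/2 = 2.8 m.
Total vertical stress at mid-clay: σ_v = 19.8×1.2 + 17.3×1.6 = 51.44 kPa.
Pore pressure: u = 9.81×(2.8 − 0) = 27.468 kPa.
Initial effective stress: σ'_0 = σ_v − u = 51.44 − 27.468 = 23.972 kPa.
Stress increase at mid-clay by the 2:1 spreading method:
Δσ = qBL/((B+z)(L+z)) = 292×2.5×2.5/((2.5+2.8)(2.5+2.8)) = 64.97 kPa
Final effective stress: σ'_f = 23.972 + 64.97 = 88.942 kPa.
σ'_f = 88.942 ≤ σ'_p = 156 kPa, so the clay remains overconsolidated and only the recompression index applies:
S_c = C_r·H/(1+e₀)·log₁₀(σ'_f/σ'_0) = 0.06×3.2/1.73×log₁₀(88.942/23.972)
    = 0.11098 × 0.5694 = 0.06319 m

S_c ≈ 63.2 mm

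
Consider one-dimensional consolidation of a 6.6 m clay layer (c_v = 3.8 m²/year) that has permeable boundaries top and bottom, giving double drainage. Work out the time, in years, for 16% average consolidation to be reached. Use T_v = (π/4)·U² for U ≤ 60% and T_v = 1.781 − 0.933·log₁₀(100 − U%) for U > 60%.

t ≈ 0.0576 years

Drainage path length: H_d = H/2 = 3.3 m (double drainage).
U ≤ 60%: T_v = (π/4)·U² = (π/4)×0.16² = 0.020106.
t = T_v·H_d²/c_v = 0.020106×3.3²/3.8 = 0.05762 years.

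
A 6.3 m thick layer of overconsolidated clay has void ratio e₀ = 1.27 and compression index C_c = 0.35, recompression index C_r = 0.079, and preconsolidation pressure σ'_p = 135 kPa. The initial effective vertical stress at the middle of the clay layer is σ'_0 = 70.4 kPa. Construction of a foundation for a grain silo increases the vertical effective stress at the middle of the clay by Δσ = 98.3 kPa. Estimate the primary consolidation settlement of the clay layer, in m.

S_c ≈ 0.156 m

Final effective stress: σ'_f = 70.4 + 98.3 = 168.7 kPa.
σ'_f = 168.7 > σ'_p = 135 kPa, so the stress path crosses the preconsolidation pressure — recompression up to σ'_p, then virgin compression beyond:
S_c = H/(1+e₀)·[C_r·log₁₀(σ'_p/σ'_0) + C_c·log₁₀(σ'_f/σ'_p)]
    = 6.3/2.27 × [0.079×log₁₀(135/70.4) + 0.35×log₁₀(168.7/135)]
    = 2.7753 × [0.022338 + 0.033873] = 0.156 m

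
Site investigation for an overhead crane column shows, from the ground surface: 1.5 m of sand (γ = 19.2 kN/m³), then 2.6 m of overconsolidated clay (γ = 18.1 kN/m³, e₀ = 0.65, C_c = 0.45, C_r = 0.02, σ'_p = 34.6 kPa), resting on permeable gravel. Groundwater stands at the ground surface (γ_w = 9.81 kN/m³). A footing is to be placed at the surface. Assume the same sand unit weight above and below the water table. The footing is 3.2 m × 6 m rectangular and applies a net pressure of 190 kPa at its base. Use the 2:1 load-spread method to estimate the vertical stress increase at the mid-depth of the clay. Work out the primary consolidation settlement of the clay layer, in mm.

Mid-depth of clay below the ground surface: z = 1.5 + 2.6/2 = 2.8 m.
Total vertical stress at mid-clay: σ_v = 19.2×1.5 + 18.1×1.3 = 52.33 kPa.
Pore pressure: u = 9.81×(2.8 − 0) = 27.468 kPa.
Initial effective stress: σ'_0 = σ_v − u = 52.33 − 27.468 = 24.862 kPa.
Stress increase at mid-clay by the 2:1 spreading method:
Δσ = qBL/((B+z)(L+z)) = 190×3.2×6/((3.2+2.8)(6+2.8)) = 69.091 kPa
Final effective stress: σ'_f = 24.862 + 69.091 = 93.953 kPa.
σ'_f = 93.953 > σ'_p = 34.6 kPa, so the stress path crosses the preconsolidation pressure — recompression up to σ'_p, then virgin compression beyond:
S_c = H/(1+e₀)·[C_r·log₁₀(σ'_p/σ'_0) + C_c·log₁₀(σ'_f/σ'_p)]
    = 2.6/1.65 × [0.02×log₁₀(34.6/24.862) + 0.45×log₁₀(93.953/34.6)]
    = 1.5758 × [0.0028708 + 0.19523] = 0.3122 m

S_c ≈ 312 mm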